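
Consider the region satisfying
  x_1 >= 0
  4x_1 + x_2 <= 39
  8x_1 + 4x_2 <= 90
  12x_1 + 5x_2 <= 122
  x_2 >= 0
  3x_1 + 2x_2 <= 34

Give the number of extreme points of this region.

Of the 15 pairwise boundary intersections, those satisfying every inequality are:
  (0, 0)
  (0, 17)
  (73/8, 5/2)
  (39/4, 0)
  (74/9, 14/3)

5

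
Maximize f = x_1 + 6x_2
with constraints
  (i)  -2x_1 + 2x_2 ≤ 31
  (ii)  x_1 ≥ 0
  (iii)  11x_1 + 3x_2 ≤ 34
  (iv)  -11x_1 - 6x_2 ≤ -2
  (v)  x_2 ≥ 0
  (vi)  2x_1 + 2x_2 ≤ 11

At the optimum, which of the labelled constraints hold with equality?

Extreme points and f = x_1 + 6x_2:
  (0, 1/3) → f = 2
  (0, 11/2) → f = 33
  (34/11, 0) → f = 34/11
  (35/16, 53/16) → f = 353/16
  (2/11, 0) → f = 2/11

The maximum is at (0, 11/2). Substituting into each constraint, equality holds for (ii) and (vi); the remaining constraints have slack.

(ii) and (vi)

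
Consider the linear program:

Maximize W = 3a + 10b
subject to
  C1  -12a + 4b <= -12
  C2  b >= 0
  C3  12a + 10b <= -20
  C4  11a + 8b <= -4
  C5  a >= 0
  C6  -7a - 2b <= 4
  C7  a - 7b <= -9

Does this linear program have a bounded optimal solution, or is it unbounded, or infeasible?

infeasible

The boundaries -7a - 2b = 4 and a - 7b = -9 meet at (-46/51, 59/51), but that point violates -12a + 4b ≤ -12. Every candidate vertex is excluded by some other constraint, so the feasible region is empty.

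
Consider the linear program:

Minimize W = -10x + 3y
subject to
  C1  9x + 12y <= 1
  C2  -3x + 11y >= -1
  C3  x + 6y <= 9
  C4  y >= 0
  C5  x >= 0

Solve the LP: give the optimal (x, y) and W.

Extreme points and W = -10x + 3y:
  (1/9, 0) → W = -10/9
  (0, 1/12) → W = 1/4
  (0, 0) → W = 0

x = 1/9, y = 0, minimum W = -10/9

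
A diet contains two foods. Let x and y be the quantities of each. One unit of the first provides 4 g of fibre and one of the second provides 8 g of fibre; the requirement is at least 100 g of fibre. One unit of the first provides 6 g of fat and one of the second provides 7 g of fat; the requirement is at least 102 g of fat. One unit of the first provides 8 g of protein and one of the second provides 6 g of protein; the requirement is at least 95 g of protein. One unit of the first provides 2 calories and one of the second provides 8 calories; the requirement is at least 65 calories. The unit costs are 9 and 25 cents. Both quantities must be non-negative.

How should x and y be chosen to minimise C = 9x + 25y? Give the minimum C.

x = 35/2, y = 15/4, minimum C = 1005/4

Extreme points and C = 9x + 25y:
  (0, 95/6) → C = 2375/6
  (65/2, 0) → C = 585/2
  (29/5, 48/5) → C = 1461/5
  (35/2, 15/4) → C = 1005/4
  (53/20, 123/10) → C = 6627/20
The feasible region is unbounded (it extends along (0, 1), (1, 0)), but C strictly increases along every unbounded feasible direction, so there is no improving ray and the minimum is attained at a vertex.

The binding constraints are 4x + 8y = 100 and 2x + 8y = 65.
Solving simultaneously gives x = 35/2, y = 15/4.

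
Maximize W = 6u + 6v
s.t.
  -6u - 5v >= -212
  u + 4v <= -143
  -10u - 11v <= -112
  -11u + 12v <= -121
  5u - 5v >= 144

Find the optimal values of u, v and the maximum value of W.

u = 1563/19, v = -1070/19, maximum W = 2958/19

Extreme points and W = 6u + 6v:
  (1563/19, -1070/19) → W = 2958/19
  (443/4, -181/2) → W = 243/2
  (2021/29, -1542/29) → W = 2874/29

The optimum lies where -6u - 5v = -212 and u + 4v = -143.
Solving simultaneously gives u = 1563/19, v = -1070/19.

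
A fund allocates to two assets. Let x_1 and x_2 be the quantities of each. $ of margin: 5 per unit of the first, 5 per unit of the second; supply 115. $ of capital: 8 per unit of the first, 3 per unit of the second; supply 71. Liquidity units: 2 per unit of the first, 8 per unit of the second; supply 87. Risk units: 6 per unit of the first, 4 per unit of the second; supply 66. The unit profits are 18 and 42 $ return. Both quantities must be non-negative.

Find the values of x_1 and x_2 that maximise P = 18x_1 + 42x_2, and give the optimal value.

x_1 = 9/2, x_2 = 39/4, maximum P = 981/2

The binding constraints are 2x_1 + 8x_2 = 87 and 6x_1 + 4x_2 = 66.
Solving simultaneously gives x_1 = 9/2, x_2 = 39/4.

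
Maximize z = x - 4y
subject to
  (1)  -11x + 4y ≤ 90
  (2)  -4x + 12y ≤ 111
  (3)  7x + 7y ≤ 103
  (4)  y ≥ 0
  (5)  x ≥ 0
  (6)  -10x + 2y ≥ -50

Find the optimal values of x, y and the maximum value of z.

Extreme points and z = x - 4y:
  (459/112, 1189/112) → z = -4297/112
  (0, 37/4) → z = -37
  (139/21, 170/21) → z = -541/21
  (0, 0) → z = 0
  (5, 0) → z = 5

At the optimal vertex, y = 0 and -10x + 2y = -50.
Solving simultaneously gives x = 5, y = 0.

x = 5, y = 0, maximum z = 5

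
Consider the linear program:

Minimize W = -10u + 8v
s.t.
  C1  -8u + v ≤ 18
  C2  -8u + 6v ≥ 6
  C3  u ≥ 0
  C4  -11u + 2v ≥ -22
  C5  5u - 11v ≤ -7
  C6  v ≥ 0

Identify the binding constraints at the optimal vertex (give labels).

Corner points and W = -10u + 8v:
  (0, 18) → W = 144
  (0, 1) → W = 8
  (72/25, 121/25) → W = 248/25
The feasible region is unbounded (it extends along (1, 8), (2, 11)), but W strictly increases along every unbounded feasible direction, so there is no improving ray and the minimum is attained at a vertex.

The minimum is at (0, 1). Substituting into each constraint, equality holds for C2 and C3; the remaining constraints have slack.

C2 and C3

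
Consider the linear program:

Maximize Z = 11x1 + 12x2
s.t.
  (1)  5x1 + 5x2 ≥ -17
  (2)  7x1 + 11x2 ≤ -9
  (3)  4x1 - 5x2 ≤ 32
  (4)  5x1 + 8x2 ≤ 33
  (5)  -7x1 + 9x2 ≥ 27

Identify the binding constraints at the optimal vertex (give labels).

Corner points and Z = 11x1 + 12x2:
  (-71/10, 37/10) → Z = -337/10
  (-18/5, 1/5) → Z = -186/5
  (-27/10, 9/10) → Z = -189/10

The maximum is at (-27/10, 9/10). Substituting into each constraint, equality holds for (2) and (5); the remaining constraints have slack.

(2) and (5)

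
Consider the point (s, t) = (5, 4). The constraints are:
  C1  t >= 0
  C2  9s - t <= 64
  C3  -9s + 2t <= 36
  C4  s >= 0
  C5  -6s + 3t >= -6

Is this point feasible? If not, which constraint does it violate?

not feasible — violates C5

Constraint C5: -6s + 3t = -18, which is not ≥ -6. All other constraints are satisfied.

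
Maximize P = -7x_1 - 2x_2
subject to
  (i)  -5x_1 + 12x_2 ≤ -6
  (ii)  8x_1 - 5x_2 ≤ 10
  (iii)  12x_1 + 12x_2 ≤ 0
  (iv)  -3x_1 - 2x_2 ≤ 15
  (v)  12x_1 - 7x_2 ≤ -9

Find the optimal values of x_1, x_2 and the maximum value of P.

x_1 = -84/23, x_2 = -93/46, maximum P = 681/23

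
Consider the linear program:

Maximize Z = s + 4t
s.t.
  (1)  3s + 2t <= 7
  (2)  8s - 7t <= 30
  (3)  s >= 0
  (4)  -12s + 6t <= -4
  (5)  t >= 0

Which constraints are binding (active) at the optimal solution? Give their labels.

Corner points and Z = s + 4t:
  (25/21, 12/7) → Z = 169/21
  (7/3, 0) → Z = 7/3
  (1/3, 0) → Z = 1/3

The maximum is at (25/21, 12/7). Substituting into each constraint, equality holds for (1) and (4); the remaining constraints have slack.

(1) and (4)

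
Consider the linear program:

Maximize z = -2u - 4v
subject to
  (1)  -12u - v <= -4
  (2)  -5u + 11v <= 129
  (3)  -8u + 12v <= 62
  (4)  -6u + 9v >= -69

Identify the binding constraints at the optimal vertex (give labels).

(1) and (4)

Feasible corners and z = -2u - 4v:
  (-7/76, 97/19) → z = -769/38
  (35/38, -134/19) → z = 501/19
  (433/14, 361/14) → z = -165
  (640/7, 373/7) → z = -396

The maximum is at (35/38, -134/19). Substituting into each constraint, equality holds for (1) and (4); the remaining constraints have slack.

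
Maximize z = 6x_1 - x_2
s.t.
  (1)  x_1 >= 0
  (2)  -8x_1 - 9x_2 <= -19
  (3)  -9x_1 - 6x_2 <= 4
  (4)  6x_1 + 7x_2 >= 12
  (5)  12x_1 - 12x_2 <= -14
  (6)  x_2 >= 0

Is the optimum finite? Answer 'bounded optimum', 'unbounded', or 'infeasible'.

unbounded

From the feasible point (0, 19/9), moving in the direction (12, 12) keeps every constraint satisfied while z increases without bound.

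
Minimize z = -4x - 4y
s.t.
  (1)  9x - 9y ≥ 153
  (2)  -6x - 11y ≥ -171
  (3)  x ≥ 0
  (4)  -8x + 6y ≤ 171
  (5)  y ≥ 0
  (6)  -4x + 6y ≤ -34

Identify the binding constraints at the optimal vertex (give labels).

Corner points and z = -4x - 4y:
  (358/17, 69/17) → z = -1708/17
  (17, 0) → z = -68
  (57/2, 0) → z = -114

The minimum is at (57/2, 0). Substituting into each constraint, equality holds for (2) and (5); the remaining constraints have slack.

(2) and (5)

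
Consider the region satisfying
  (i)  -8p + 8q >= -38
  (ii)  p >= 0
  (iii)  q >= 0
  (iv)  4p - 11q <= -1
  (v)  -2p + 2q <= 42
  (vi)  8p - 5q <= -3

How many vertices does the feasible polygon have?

3

Of the 14 pairwise boundary intersections, those satisfying every inequality are:
  (0, 21)
  (0, 3/5)
  (34, 55)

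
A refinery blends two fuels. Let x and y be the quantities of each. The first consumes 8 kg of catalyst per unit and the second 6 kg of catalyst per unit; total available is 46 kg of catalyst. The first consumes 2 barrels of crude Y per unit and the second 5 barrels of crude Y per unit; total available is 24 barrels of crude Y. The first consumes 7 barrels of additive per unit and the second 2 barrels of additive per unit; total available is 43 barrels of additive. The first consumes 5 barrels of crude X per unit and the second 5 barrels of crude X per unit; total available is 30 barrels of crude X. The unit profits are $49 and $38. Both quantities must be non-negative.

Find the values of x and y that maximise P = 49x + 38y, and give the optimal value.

x = 5, y = 1, maximum P = 283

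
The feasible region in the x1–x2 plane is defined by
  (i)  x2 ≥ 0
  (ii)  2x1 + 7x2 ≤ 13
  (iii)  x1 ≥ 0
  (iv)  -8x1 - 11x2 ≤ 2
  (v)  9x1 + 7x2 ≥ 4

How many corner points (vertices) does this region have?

Pairwise boundary intersections that survive every other constraint:
  (13/2, 0)
  (4/9, 0)
  (0, 13/7)
  (0, 4/7)

4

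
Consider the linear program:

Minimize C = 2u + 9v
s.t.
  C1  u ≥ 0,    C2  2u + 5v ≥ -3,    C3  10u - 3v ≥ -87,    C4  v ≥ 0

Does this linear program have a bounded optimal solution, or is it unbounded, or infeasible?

bounded optimum

Corner points and C = 2u + 9v:
  (0, 29) → C = 261
  (0, 0) → C = 0
The feasible region has finitely many vertices and no improving ray; the minimum is 0 at (0, 0).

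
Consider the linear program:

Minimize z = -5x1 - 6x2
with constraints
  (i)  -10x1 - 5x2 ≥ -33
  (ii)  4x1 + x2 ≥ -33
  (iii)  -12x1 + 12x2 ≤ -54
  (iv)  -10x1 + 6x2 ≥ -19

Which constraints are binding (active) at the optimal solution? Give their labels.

(iii) and (iv)

Vertices and z = -5x1 - 6x2:
  (-57/10, -51/5) → z = 897/10
  (-179/34, -203/17) → z = 3331/34
  (-2, -13/2) → z = 49

The minimum is at (-2, -13/2). Substituting into each constraint, equality holds for (iii) and (iv); the remaining constraints have slack.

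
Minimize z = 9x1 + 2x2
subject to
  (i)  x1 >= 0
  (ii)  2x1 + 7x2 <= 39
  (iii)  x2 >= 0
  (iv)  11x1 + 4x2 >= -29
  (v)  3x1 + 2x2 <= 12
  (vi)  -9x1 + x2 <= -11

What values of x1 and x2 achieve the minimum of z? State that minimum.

x1 = 11/9, x2 = 0, minimum z = 11

The binding constraints are x2 = 0 and -9x1 + x2 = -11.
Solving simultaneously gives x1 = 11/9, x2 = 0.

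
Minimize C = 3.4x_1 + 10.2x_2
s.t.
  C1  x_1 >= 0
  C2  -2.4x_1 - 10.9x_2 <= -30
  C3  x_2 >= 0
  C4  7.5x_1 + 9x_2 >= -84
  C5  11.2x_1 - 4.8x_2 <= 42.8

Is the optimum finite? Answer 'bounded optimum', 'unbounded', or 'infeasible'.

Feasible corners and C = 3.4x_1 + 10.2x_2:
  (0, 300/109) → C = 3060/109
  (15263/3340, 1458/835) → C = 556903/16700
The feasible region has finitely many vertices and no improving ray; the minimum is 3060/109 at (0, 300/109).

bounded optimum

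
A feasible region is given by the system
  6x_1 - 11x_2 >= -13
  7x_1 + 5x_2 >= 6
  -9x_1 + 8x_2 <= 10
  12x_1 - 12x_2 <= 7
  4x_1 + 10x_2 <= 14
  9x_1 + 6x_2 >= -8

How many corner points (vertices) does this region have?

Intersecting each pair of boundary lines and keeping only the points that satisfy every inequality leaves:
  (1/107, 127/107)
  (3/13, 17/13)
  (107/144, 23/144)
  (17/12, 5/6)

4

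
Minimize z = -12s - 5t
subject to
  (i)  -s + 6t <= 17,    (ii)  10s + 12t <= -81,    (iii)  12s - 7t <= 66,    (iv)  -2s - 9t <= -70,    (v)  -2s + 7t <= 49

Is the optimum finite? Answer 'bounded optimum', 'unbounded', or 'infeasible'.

infeasible

The boundaries -s + 6t = 17 and 10s + 12t = -81 meet at (-115/12, 89/72), but that point violates -2s - 9t ≤ -70. Every candidate vertex is excluded by some other constraint, so the feasible region is empty.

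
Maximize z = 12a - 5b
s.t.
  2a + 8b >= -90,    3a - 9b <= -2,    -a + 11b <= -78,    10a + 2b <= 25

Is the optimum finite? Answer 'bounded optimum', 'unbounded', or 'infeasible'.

The boundaries 2a + 8b = -90 and 3a - 9b = -2 meet at (-59/3, -19/3), but that point violates -a + 11b ≤ -78. Every candidate vertex is excluded by some other constraint, so the feasible region is empty.

infeasible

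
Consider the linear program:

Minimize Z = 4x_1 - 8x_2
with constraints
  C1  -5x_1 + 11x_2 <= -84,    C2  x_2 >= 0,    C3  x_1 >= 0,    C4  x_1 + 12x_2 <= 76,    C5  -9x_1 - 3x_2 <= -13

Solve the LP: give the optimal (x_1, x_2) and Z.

Corner points and Z = 4x_1 - 8x_2:
  (84/5, 0) → Z = 336/5
  (1844/71, 296/71) → Z = 5008/71
  (76, 0) → Z = 304

The binding constraints are -5x_1 + 11x_2 = -84 and x_2 = 0.
Solving simultaneously gives x_1 = 84/5, x_2 = 0.

x_1 = 84/5, x_2 = 0, minimum Z = 336/5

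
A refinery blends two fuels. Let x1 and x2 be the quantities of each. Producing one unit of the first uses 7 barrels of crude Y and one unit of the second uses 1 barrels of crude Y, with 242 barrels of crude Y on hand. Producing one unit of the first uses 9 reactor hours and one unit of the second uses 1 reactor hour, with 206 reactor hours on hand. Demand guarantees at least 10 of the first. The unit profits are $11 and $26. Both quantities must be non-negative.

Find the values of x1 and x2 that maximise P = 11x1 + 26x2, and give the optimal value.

Extreme points and P = 11x1 + 26x2:
  (206/9, 0) → P = 2266/9
  (10, 0) → P = 110
  (10, 116) → P = 3126

The binding constraints are 9x1 + x2 = 206 and x1 = 10.
Solving simultaneously gives x1 = 10, x2 = 116.

x1 = 10, x2 = 116, maximum P = 3126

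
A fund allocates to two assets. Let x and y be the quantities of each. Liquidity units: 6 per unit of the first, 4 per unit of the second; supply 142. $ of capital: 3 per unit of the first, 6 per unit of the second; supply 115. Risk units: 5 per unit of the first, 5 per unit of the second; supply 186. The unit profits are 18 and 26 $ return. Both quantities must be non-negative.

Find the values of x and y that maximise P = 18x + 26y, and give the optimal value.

The optimum lies where 6x + 4y = 142 and 3x + 6y = 115.
Solving simultaneously gives x = 49/3, y = 11.

x = 49/3, y = 11, maximum P = 580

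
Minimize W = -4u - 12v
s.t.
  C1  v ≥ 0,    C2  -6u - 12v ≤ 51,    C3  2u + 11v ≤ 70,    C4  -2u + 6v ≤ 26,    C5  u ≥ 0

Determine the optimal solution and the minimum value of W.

u = 35, v = 0, minimum W = -140

Vertices and W = -4u - 12v:
  (35, 0) → W = -140
  (0, 0) → W = 0
  (67/17, 96/17) → W = -1420/17
  (0, 13/3) → W = -52

The binding constraints are v = 0 and 2u + 11v = 70.
Solving simultaneously gives u = 35, v = 0.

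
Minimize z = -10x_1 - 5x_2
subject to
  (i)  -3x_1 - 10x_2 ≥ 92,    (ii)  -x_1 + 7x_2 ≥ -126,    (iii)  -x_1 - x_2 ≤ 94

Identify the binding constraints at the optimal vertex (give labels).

(i) and (ii)

Vertices and z = -10x_1 - 5x_2:
  (616/31, -470/31) → z = -3810/31
  (-848/7, 190/7) → z = 7530/7
  (-133/2, -55/2) → z = 1605/2

The minimum is at (616/31, -470/31). Substituting into each constraint, equality holds for (i) and (ii); the remaining constraints have slack.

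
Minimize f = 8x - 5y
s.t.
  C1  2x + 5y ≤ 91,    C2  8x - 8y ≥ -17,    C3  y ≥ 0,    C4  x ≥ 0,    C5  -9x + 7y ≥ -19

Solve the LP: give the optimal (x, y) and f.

x = 0, y = 17/8, minimum f = -85/8

Extreme points and f = 8x - 5y:
  (643/56, 381/28) → f = 667/28
  (732/59, 781/59) → f = 1951/59
  (0, 17/8) → f = -85/8
  (0, 0) → f = 0
  (19/9, 0) → f = 152/9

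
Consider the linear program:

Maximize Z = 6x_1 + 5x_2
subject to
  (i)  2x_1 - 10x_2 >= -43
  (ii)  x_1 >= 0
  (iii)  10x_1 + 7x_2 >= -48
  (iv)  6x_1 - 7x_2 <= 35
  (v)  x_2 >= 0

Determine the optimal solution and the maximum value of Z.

x_1 = 651/46, x_2 = 164/23, maximum Z = 2773/23

Vertices and Z = 6x_1 + 5x_2:
  (0, 43/10) → Z = 43/2
  (651/46, 164/23) → Z = 2773/23
  (0, 0) → Z = 0
  (35/6, 0) → Z = 35

The optimum lies where 2x_1 - 10x_2 = -43 and 6x_1 - 7x_2 = 35.
Solving simultaneously gives x_1 = 651/46, x_2 = 164/23.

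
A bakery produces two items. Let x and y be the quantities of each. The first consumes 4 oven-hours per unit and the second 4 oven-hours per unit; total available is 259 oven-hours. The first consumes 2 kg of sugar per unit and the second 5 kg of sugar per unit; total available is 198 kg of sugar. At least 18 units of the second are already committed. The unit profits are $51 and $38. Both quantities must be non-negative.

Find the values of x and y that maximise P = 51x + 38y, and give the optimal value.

x = 187/4, y = 18, maximum P = 12273/4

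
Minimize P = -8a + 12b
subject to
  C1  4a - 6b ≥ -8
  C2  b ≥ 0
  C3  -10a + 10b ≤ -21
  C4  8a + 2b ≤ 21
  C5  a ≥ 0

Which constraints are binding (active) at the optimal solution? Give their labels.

Extreme points and P = -8a + 12b:
  (21/10, 0) → P = -84/5
  (21/8, 0) → P = -21
  (63/25, 21/50) → P = -378/25

The minimum is at (21/8, 0). Substituting into each constraint, equality holds for C2 and C4; the remaining constraints have slack.

C2 and C4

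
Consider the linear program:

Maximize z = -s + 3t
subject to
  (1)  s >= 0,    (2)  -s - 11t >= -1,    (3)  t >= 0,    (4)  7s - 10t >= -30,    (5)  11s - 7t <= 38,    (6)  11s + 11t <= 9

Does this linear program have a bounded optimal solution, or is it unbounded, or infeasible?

Extreme points and z = -s + 3t:
  (0, 1/11) → z = 3/11
  (0, 0) → z = 0
  (4/5, 1/55) → z = -41/55
  (9/11, 0) → z = -9/11
The feasible region has finitely many vertices and no improving ray; the maximum is 3/11 at (0, 1/11).

bounded optimum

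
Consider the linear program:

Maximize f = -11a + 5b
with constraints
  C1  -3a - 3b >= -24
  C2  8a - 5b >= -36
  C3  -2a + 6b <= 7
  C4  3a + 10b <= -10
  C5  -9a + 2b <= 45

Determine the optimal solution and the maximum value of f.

a = -153/29, b = -36/29, maximum f = 1503/29

Extreme points and f = -11a + 5b:
  (90/7, -34/7) → f = -1160/7
  (-181/38, -8/19) → f = 1911/38
  (-153/29, -36/29) → f = 1503/29
  (-65/19, 1/38) → f = 1435/38
The feasible region is unbounded (it extends along (1, -1), (-2, -9)), but f strictly decreases along every unbounded feasible direction, so there is no improving ray and the maximum is attained at a vertex.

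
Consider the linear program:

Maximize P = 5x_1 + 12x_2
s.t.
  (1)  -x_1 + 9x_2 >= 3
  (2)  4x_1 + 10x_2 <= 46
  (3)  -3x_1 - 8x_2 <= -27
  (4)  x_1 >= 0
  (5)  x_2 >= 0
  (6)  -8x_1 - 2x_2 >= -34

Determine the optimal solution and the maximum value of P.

Vertices and P = 5x_1 + 12x_2:
  (0, 23/5) → P = 276/5
  (31/9, 29/9) → P = 503/9
  (0, 27/8) → P = 81/2
  (109/29, 57/29) → P = 1229/29

x_1 = 31/9, x_2 = 29/9, maximum P = 503/9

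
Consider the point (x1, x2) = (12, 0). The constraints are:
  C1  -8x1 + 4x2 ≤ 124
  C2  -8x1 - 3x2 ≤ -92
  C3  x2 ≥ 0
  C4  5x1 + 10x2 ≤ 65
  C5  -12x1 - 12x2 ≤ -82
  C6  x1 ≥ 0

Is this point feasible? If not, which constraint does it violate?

feasible

C1: -96 ≤ 124 ✓
C2: -96 ≤ -92 ✓
C3: 0 ≥ 0 ✓
C4: 60 ≤ 65 ✓
C5: -144 ≤ -82 ✓
C6: 12 ≥ 0 ✓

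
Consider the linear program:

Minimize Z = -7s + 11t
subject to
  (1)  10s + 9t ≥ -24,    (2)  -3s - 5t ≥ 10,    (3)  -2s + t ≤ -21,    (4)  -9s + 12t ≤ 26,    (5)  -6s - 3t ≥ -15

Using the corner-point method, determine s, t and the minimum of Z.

s = 69/8, t = -49/4, minimum Z = -1561/8

Corner points and Z = -7s + 11t:
  (165/28, -129/14) → Z = -3993/28
  (69/8, -49/4) → Z = -1561/8
  (13/2, -8) → Z = -267/2

At the optimal vertex, 10s + 9t = -24 and -6s - 3t = -15.
Solving simultaneously gives s = 69/8, t = -49/4.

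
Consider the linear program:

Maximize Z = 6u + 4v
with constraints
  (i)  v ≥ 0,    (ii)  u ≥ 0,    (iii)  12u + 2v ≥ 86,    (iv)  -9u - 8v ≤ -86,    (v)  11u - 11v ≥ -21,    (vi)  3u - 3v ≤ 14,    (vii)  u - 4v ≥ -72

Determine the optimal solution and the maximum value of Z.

u = 272/9, v = 230/9, maximum Z = 2552/9

Extreme points and Z = 6u + 4v:
  (86/13, 43/13) → Z = 688/13
  (452/77, 599/77) → Z = 5108/77
  (370/51, 44/17) → Z = 916/17
  (236/11, 257/11) → Z = 2444/11
  (272/9, 230/9) → Z = 2552/9

At the optimal vertex, 3u - 3v = 14 and u - 4v = -72.
Solving simultaneously gives u = 272/9, v = 230/9.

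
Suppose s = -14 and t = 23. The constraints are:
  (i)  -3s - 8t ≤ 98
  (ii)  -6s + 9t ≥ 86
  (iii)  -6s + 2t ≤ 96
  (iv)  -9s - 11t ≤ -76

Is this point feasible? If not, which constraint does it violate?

not feasible — violates (iii)

Constraint (iii): -6s + 2t = 130, which is not ≤ 96. All other constraints are satisfied.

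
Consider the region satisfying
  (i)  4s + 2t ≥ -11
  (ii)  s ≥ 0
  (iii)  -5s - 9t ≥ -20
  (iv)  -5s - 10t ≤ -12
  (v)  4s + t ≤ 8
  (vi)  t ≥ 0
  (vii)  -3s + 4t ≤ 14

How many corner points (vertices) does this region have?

Intersecting each pair of boundary lines and keeping only the points that satisfy every inequality leaves:
  (0, 20/9)
  (0, 6/5)
  (52/31, 40/31)
  (68/35, 8/35)

4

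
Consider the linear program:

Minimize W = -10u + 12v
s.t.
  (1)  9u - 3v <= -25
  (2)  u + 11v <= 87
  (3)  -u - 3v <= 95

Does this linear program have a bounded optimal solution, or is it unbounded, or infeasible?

Vertices and W = -10u + 12v:
  (-7/51, 404/51) → W = 4918/51
  (-12, -83/3) → W = -212
  (-653/4, 91/4) → W = 3811/2
The feasible region has finitely many vertices and no improving ray; the minimum is -212 at (-12, -83/3).

bounded optimum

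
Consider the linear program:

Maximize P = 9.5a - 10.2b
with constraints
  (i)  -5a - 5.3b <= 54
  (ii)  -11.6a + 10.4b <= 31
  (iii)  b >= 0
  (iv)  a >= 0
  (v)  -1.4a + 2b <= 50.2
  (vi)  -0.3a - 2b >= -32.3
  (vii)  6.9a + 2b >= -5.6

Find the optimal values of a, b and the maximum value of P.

a = 323/3, b = 0, maximum P = 6137/6

Corner points and P = 9.5a - 10.2b:
  (0, 155/52) → P = -1581/52
  (3424/329, 19199/1316) → P = -328589/6580
  (0, 0) → P = 0
  (323/3, 0) → P = 6137/6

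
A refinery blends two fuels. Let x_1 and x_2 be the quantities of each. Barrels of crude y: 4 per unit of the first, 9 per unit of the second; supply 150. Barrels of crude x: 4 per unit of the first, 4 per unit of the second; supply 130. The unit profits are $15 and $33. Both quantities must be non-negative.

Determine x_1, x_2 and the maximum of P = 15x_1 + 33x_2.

x_1 = 57/2, x_2 = 4, maximum P = 1119/2

Vertices and P = 15x_1 + 33x_2:
  (0, 0) → P = 0
  (0, 50/3) → P = 550
  (65/2, 0) → P = 975/2
  (57/2, 4) → P = 1119/2

The binding constraints are 4x_1 + 9x_2 = 150 and 4x_1 + 4x_2 = 130.
Solving simultaneously gives x_1 = 57/2, x_2 = 4.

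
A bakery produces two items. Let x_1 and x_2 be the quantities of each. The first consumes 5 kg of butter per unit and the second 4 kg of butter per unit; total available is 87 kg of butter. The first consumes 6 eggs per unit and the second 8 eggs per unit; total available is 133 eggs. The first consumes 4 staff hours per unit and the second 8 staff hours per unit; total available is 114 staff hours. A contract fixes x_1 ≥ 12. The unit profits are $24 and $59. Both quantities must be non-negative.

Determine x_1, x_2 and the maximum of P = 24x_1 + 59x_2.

Extreme points and P = 24x_1 + 59x_2:
  (87/5, 0) → P = 2088/5
  (12, 0) → P = 288
  (12, 27/4) → P = 2745/4

x_1 = 12, x_2 = 27/4, maximum P = 2745/4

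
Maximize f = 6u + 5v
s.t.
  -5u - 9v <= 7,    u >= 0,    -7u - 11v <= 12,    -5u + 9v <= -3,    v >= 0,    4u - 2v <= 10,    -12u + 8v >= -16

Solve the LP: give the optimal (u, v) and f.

Corner points and f = 6u + 5v:
  (3/5, 0) → f = 18/5
  (30/17, 11/17) → f = 235/17
  (4/3, 0) → f = 8

The optimum lies where -5u + 9v = -3 and -12u + 8v = -16.
Solving simultaneously gives u = 30/17, v = 11/17.

u = 30/17, v = 11/17, maximum f = 235/17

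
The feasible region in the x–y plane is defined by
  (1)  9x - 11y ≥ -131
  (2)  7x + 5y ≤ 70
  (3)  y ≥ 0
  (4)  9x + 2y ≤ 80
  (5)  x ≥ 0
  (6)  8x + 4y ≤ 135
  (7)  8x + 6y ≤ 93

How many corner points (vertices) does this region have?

5

Intersecting each pair of boundary lines and keeping only the points that satisfy every inequality leaves:
  (115/122, 1547/122)
  (0, 131/11)
  (260/31, 70/31)
  (80/9, 0)
  (0, 0)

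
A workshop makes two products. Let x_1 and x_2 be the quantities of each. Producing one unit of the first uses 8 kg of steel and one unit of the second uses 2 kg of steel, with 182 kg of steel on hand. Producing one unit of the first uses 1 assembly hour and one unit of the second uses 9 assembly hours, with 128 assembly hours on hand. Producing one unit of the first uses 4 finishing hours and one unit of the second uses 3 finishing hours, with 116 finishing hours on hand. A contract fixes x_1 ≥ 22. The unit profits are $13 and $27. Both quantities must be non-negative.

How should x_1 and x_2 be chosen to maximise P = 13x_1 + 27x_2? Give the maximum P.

x_1 = 22, x_2 = 3, maximum P = 367

Feasible corners and P = 13x_1 + 27x_2:
  (91/4, 0) → P = 1183/4
  (22, 0) → P = 286
  (22, 3) → P = 367

The optimum lies where 8x_1 + 2x_2 = 182 and x_1 = 22.
Solving simultaneously gives x_1 = 22, x_2 = 3.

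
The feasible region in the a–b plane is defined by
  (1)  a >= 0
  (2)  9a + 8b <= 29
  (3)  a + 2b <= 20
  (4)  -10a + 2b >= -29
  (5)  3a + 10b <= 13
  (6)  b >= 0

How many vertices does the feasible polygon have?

The feasible vertices (each the meet of two boundaries and inside every other half-plane) are:
  (0, 13/10)
  (0, 0)
  (145/49, 29/98)
  (31/11, 5/11)
  (29/10, 0)

5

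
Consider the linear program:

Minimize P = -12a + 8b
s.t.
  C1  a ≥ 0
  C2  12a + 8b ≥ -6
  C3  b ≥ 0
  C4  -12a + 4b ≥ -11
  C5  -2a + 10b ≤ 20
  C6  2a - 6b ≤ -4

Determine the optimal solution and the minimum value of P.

The optimum lies where -12a + 4b = -11 and 2a - 6b = -4.
Solving simultaneously gives a = 41/32, b = 35/32.

a = 41/32, b = 35/32, minimum P = -53/8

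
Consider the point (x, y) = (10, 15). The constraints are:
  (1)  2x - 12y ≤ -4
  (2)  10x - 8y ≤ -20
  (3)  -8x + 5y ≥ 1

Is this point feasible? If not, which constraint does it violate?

Constraint (3): -8x + 5y = -5, which is not ≥ 1. All other constraints are satisfied.

not feasible — violates (3)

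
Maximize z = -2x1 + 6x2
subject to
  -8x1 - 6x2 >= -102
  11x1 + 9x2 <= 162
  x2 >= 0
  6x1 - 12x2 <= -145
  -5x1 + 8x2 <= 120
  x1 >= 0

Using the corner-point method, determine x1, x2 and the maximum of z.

Corner points and z = -2x1 + 6x2:
  (59/22, 443/33) → z = 827/11
  (48/47, 735/47) → z = 4314/47
  (0, 145/12) → z = 145/2
  (0, 15) → z = 90

The optimum lies where -8x1 - 6x2 = -102 and -5x1 + 8x2 = 120.
Solving simultaneously gives x1 = 48/47, x2 = 735/47.

x1 = 48/47, x2 = 735/47, maximum z = 4314/47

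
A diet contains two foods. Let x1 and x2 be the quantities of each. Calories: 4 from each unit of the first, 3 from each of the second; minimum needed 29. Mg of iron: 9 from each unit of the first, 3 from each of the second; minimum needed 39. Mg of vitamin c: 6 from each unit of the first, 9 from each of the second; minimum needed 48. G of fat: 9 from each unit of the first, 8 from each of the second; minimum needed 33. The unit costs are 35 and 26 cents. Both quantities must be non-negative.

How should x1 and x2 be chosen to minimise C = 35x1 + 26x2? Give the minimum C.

x1 = 2, x2 = 7, minimum C = 252

Extreme points and C = 35x1 + 26x2:
  (0, 13) → C = 338
  (8, 0) → C = 280
  (2, 7) → C = 252
  (13/2, 1) → C = 507/2
The feasible region is unbounded (it extends along (0, 1), (1, 0)), but C strictly increases along every unbounded feasible direction, so there is no improving ray and the minimum is attained at a vertex.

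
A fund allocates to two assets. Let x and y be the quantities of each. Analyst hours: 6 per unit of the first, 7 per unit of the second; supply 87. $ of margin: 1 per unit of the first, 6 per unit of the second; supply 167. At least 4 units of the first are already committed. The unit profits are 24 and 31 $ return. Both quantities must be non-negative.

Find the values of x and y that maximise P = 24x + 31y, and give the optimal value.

x = 4, y = 9, maximum P = 375

Corner points and P = 24x + 31y:
  (29/2, 0) → P = 348
  (4, 0) → P = 96
  (4, 9) → P = 375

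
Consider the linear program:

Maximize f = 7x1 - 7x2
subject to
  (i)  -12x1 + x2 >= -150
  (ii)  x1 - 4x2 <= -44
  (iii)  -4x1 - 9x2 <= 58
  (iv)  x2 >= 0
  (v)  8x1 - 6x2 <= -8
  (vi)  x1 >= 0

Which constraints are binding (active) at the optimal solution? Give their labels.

(ii) and (v)

Vertices and f = 7x1 - 7x2:
  (227/16, 81/4) → f = -679/16
  (116/13, 172/13) → f = -392/13
  (0, 11) → f = -77
The feasible region is unbounded (it extends along (1, 12), (0, 1)), but f strictly decreases along every unbounded feasible direction, so there is no improving ray and the maximum is attained at a vertex.

The maximum is at (116/13, 172/13). Substituting into each constraint, equality holds for (ii) and (v); the remaining constraints have slack.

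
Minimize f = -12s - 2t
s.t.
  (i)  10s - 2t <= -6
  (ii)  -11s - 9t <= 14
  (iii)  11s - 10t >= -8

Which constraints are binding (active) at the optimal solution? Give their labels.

(i) and (iii)

Extreme points and f = -12s - 2t:
  (-41/56, -37/56) → f = 283/28
  (-22/39, 7/39) → f = 250/39
  (-212/209, -6/19) → f = 2676/209

The minimum is at (-22/39, 7/39). Substituting into each constraint, equality holds for (i) and (iii); the remaining constraints have slack.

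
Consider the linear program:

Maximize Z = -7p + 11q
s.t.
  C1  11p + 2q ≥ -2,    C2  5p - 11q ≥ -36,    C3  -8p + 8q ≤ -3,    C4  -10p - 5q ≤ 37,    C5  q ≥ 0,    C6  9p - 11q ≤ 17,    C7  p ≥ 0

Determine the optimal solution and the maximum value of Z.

p = 107/16, q = 101/16, maximum Z = 181/8

Corner points and Z = -7p + 11q:
  (107/16, 101/16) → Z = 181/8
  (53/4, 409/44) → Z = 19/2
  (3/8, 0) → Z = -21/8
  (17/9, 0) → Z = -119/9

The binding constraints are 5p - 11q = -36 and -8p + 8q = -3.
Solving simultaneously gives p = 107/16, q = 101/16.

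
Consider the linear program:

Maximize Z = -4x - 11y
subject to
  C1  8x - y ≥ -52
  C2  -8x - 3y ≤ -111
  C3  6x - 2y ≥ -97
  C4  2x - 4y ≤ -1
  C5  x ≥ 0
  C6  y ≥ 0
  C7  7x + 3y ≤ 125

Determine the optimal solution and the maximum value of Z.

x = 441/38, y = 115/19, maximum Z = -113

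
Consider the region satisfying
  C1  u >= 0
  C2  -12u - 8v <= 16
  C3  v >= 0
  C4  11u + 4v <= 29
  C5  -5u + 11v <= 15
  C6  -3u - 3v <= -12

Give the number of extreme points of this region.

3

Intersecting each pair of boundary lines and keeping only the points that satisfy every inequality leaves:
  (259/141, 310/141)
  (13/7, 15/7)
  (29/16, 35/16)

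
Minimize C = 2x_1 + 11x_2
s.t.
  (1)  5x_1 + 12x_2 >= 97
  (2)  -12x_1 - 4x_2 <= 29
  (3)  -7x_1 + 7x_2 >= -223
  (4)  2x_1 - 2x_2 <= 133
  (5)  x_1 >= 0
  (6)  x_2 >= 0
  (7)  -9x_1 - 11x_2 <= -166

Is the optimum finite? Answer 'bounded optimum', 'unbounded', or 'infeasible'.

bounded optimum

Extreme points and C = 2x_1 + 11x_2:
  (97/5, 0) → C = 194/5
  (925/53, 43/53) → C = 2323/53
  (223/7, 0) → C = 446/7
  (0, 166/11) → C = 166
The feasible region has finitely many vertices and no improving ray; the minimum is 194/5 at (97/5, 0).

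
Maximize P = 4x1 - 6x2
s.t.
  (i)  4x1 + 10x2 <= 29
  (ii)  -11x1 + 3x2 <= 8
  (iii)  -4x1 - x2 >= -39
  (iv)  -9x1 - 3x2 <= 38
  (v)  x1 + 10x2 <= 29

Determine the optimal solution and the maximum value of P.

Corner points and P = 4x1 - 6x2:
  (7/122, 351/122) → P = -1039/61
  (361/36, -10/9) → P = 421/9
  (-23/10, -173/30) → P = 127/5
  (155/3, -503/3) → P = 3638/3

x1 = 155/3, x2 = -503/3, maximum P = 3638/3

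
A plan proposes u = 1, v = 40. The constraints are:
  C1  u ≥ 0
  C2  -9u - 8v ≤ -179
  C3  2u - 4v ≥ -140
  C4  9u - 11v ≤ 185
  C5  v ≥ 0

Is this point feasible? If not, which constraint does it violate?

not feasible — violates C3

Constraint C3: 2u - 4v = -158, which is not ≥ -140. All other constraints are satisfied.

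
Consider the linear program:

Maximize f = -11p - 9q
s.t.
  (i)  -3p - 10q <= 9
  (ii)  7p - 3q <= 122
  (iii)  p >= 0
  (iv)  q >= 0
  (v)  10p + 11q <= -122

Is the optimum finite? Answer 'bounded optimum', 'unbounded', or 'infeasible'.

infeasible

The boundaries -3p - 10q = 9 and 10p + 11q = -122 meet at (-1121/67, 276/67), but that point violates p ≥ 0. Every candidate vertex is excluded by some other constraint, so the feasible region is empty.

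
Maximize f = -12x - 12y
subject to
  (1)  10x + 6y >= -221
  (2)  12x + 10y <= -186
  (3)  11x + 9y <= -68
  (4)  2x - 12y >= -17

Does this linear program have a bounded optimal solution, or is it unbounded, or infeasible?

unbounded

From the feasible point (-459/22, -68/33), moving in the direction (9, -11) keeps every constraint satisfied while f increases without bound.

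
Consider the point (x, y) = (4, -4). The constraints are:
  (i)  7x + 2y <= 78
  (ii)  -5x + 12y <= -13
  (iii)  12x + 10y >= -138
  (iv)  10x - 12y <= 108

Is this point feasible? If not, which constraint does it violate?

(i): 20 ≤ 78 ✓
(ii): -68 ≤ -13 ✓
(iii): 8 ≥ -138 ✓
(iv): 88 ≤ 108 ✓

feasible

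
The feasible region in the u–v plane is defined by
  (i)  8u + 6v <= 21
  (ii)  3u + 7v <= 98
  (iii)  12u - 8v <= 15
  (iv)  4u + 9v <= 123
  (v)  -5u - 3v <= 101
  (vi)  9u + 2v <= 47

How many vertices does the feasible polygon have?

Intersecting each pair of boundary lines and keeping only the points that satisfy every inequality leaves:
  (129/68, 33/34)
  (-183/16, 75/4)
  (-21, 23)
  (-77/2, 61/2)
  (-763/76, -1287/76)

5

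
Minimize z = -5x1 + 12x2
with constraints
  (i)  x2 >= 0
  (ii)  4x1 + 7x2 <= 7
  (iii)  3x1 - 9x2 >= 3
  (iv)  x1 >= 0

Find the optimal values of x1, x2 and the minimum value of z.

Feasible corners and z = -5x1 + 12x2:
  (7/4, 0) → z = -35/4
  (1, 0) → z = -5
  (28/19, 3/19) → z = -104/19

The optimum lies where x2 = 0 and 4x1 + 7x2 = 7.
Solving simultaneously gives x1 = 7/4, x2 = 0.

x1 = 7/4, x2 = 0, minimum z = -35/4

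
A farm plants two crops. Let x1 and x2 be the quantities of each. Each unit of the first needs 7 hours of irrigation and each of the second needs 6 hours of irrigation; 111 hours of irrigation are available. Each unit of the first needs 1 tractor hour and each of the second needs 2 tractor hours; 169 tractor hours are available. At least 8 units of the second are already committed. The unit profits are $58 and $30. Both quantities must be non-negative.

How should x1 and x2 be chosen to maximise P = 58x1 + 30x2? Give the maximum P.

x1 = 9, x2 = 8, maximum P = 762

Vertices and P = 58x1 + 30x2:
  (0, 37/2) → P = 555
  (0, 8) → P = 240
  (9, 8) → P = 762

The binding constraints are 7x1 + 6x2 = 111 and x2 = 8.
Solving simultaneously gives x1 = 9, x2 = 8.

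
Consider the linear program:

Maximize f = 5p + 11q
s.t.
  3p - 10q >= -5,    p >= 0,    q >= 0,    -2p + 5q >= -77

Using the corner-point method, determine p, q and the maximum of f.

p = 159, q = 241/5, maximum f = 6626/5

Corner points and f = 5p + 11q:
  (0, 1/2) → f = 11/2
  (159, 241/5) → f = 6626/5
  (0, 0) → f = 0
  (77/2, 0) → f = 385/2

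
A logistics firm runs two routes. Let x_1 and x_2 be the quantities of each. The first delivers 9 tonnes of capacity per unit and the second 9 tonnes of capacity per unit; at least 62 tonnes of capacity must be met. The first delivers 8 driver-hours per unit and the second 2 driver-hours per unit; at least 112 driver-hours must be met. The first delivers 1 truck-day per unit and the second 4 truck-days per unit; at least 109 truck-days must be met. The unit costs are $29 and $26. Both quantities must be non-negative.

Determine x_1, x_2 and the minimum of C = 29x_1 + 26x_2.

x_1 = 23/3, x_2 = 76/3, minimum C = 881

Extreme points and C = 29x_1 + 26x_2:
  (0, 56) → C = 1456
  (109, 0) → C = 3161
  (23/3, 76/3) → C = 881
The feasible region is unbounded (it extends along (0, 1), (1, 0)), but C strictly increases along every unbounded feasible direction, so there is no improving ray and the minimum is attained at a vertex.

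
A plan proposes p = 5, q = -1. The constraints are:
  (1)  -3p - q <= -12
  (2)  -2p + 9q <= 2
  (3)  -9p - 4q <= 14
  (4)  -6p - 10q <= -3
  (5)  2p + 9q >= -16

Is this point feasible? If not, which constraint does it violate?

feasible

(1): -14 ≤ -12 ✓
(2): -19 ≤ 2 ✓
(3): -41 ≤ 14 ✓
(4): -20 ≤ -3 ✓
(5): 1 ≥ -16 ✓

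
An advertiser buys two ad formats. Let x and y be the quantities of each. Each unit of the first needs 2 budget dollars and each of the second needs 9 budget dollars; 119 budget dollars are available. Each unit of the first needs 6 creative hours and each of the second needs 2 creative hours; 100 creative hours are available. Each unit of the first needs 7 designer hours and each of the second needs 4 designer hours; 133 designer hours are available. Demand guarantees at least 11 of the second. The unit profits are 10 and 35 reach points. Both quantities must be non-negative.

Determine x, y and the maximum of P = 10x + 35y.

x = 10, y = 11, maximum P = 485

Extreme points and P = 10x + 35y:
  (0, 119/9) → P = 4165/9
  (0, 11) → P = 385
  (10, 11) → P = 485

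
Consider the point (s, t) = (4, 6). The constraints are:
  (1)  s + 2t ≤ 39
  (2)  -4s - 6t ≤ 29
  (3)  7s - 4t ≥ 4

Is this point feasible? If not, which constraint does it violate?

feasible

(1): 16 ≤ 39 ✓
(2): -52 ≤ 29 ✓
(3): 4 ≥ 4 ✓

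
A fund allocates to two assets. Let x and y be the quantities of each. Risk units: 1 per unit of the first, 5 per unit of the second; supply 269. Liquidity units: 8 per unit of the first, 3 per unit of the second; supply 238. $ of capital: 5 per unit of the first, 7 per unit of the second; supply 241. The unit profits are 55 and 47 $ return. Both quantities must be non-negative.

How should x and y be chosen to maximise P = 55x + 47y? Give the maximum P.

x = 23, y = 18, maximum P = 2111

Feasible corners and P = 55x + 47y:
  (0, 0) → P = 0
  (0, 241/7) → P = 11327/7
  (119/4, 0) → P = 6545/4
  (23, 18) → P = 2111

At the optimal vertex, 8x + 3y = 238 and 5x + 7y = 241.
Solving simultaneously gives x = 23, y = 18.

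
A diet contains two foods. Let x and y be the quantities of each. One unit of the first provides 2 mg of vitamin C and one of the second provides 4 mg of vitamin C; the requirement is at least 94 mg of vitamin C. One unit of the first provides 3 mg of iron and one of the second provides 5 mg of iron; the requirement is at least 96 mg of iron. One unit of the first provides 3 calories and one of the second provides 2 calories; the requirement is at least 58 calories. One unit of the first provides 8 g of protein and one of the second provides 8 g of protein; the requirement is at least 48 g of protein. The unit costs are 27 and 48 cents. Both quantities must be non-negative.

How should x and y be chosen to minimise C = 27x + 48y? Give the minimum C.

Extreme points and C = 27x + 48y:
  (0, 29) → C = 1392
  (47, 0) → C = 1269
  (11/2, 83/4) → C = 2289/2
The feasible region is unbounded (it extends along (0, 1), (1, 0)), but C strictly increases along every unbounded feasible direction, so there is no improving ray and the minimum is attained at a vertex.

x = 11/2, y = 83/4, minimum C = 2289/2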